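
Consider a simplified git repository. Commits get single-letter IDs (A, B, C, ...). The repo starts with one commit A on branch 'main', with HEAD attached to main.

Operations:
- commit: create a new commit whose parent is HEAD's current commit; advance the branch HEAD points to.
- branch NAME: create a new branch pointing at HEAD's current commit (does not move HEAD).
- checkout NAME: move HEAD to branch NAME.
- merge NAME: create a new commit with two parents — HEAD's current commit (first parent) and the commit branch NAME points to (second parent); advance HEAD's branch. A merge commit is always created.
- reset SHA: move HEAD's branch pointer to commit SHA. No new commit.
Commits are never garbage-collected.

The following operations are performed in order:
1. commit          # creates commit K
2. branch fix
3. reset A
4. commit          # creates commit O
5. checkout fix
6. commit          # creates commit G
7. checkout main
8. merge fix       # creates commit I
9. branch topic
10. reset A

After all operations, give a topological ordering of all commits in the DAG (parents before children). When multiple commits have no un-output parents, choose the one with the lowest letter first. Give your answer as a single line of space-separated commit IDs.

After op 1 (commit): HEAD=main@K [main=K]
After op 2 (branch): HEAD=main@K [fix=K main=K]
After op 3 (reset): HEAD=main@A [fix=K main=A]
After op 4 (commit): HEAD=main@O [fix=K main=O]
After op 5 (checkout): HEAD=fix@K [fix=K main=O]
After op 6 (commit): HEAD=fix@G [fix=G main=O]
After op 7 (checkout): HEAD=main@O [fix=G main=O]
After op 8 (merge): HEAD=main@I [fix=G main=I]
After op 9 (branch): HEAD=main@I [fix=G main=I topic=I]
After op 10 (reset): HEAD=main@A [fix=G main=A topic=I]
commit A: parents=[]
commit G: parents=['K']
commit I: parents=['O', 'G']
commit K: parents=['A']
commit O: parents=['A']

Answer: A K G O I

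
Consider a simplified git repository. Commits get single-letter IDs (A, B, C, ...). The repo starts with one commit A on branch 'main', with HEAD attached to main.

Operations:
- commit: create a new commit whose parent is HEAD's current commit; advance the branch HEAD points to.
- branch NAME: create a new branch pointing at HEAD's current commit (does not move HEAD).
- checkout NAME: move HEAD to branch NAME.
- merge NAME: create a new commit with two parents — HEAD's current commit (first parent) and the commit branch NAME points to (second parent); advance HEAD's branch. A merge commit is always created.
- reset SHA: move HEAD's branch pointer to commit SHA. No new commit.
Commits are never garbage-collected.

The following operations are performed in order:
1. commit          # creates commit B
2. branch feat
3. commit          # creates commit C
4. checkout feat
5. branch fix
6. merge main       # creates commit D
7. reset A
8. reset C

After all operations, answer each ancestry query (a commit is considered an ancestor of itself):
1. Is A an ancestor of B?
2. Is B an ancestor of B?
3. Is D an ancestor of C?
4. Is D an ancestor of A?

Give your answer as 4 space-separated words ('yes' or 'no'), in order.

After op 1 (commit): HEAD=main@B [main=B]
After op 2 (branch): HEAD=main@B [feat=B main=B]
After op 3 (commit): HEAD=main@C [feat=B main=C]
After op 4 (checkout): HEAD=feat@B [feat=B main=C]
After op 5 (branch): HEAD=feat@B [feat=B fix=B main=C]
After op 6 (merge): HEAD=feat@D [feat=D fix=B main=C]
After op 7 (reset): HEAD=feat@A [feat=A fix=B main=C]
After op 8 (reset): HEAD=feat@C [feat=C fix=B main=C]
ancestors(B) = {A,B}; A in? yes
ancestors(B) = {A,B}; B in? yes
ancestors(C) = {A,B,C}; D in? no
ancestors(A) = {A}; D in? no

Answer: yes yes no no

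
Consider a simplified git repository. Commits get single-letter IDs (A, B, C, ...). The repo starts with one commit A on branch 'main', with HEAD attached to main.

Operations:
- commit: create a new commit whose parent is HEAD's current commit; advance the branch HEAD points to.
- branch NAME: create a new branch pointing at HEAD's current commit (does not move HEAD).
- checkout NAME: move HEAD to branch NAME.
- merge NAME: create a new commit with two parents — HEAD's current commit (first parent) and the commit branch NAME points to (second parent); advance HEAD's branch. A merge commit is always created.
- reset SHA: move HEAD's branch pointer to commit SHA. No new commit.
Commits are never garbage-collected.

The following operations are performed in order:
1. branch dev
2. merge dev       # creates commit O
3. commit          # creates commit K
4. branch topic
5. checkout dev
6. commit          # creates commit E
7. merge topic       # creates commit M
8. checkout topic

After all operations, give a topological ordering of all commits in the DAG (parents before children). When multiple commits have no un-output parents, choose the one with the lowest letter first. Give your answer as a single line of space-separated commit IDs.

After op 1 (branch): HEAD=main@A [dev=A main=A]
After op 2 (merge): HEAD=main@O [dev=A main=O]
After op 3 (commit): HEAD=main@K [dev=A main=K]
After op 4 (branch): HEAD=main@K [dev=A main=K topic=K]
After op 5 (checkout): HEAD=dev@A [dev=A main=K topic=K]
After op 6 (commit): HEAD=dev@E [dev=E main=K topic=K]
After op 7 (merge): HEAD=dev@M [dev=M main=K topic=K]
After op 8 (checkout): HEAD=topic@K [dev=M main=K topic=K]
commit A: parents=[]
commit E: parents=['A']
commit K: parents=['O']
commit M: parents=['E', 'K']
commit O: parents=['A', 'A']

Answer: A E O K M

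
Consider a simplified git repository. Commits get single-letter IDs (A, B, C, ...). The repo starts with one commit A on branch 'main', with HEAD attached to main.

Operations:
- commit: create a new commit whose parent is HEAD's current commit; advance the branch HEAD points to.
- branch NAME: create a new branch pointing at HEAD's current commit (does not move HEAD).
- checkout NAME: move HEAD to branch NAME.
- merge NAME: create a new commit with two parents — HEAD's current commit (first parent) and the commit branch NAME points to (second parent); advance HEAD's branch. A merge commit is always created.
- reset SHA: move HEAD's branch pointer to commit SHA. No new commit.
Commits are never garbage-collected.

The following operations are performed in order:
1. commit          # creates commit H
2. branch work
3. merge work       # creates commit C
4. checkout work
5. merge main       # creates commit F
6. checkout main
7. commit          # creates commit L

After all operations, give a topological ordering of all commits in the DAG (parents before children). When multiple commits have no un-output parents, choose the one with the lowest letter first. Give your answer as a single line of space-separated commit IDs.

After op 1 (commit): HEAD=main@H [main=H]
After op 2 (branch): HEAD=main@H [main=H work=H]
After op 3 (merge): HEAD=main@C [main=C work=H]
After op 4 (checkout): HEAD=work@H [main=C work=H]
After op 5 (merge): HEAD=work@F [main=C work=F]
After op 6 (checkout): HEAD=main@C [main=C work=F]
After op 7 (commit): HEAD=main@L [main=L work=F]
commit A: parents=[]
commit C: parents=['H', 'H']
commit F: parents=['H', 'C']
commit H: parents=['A']
commit L: parents=['C']

Answer: A H C F L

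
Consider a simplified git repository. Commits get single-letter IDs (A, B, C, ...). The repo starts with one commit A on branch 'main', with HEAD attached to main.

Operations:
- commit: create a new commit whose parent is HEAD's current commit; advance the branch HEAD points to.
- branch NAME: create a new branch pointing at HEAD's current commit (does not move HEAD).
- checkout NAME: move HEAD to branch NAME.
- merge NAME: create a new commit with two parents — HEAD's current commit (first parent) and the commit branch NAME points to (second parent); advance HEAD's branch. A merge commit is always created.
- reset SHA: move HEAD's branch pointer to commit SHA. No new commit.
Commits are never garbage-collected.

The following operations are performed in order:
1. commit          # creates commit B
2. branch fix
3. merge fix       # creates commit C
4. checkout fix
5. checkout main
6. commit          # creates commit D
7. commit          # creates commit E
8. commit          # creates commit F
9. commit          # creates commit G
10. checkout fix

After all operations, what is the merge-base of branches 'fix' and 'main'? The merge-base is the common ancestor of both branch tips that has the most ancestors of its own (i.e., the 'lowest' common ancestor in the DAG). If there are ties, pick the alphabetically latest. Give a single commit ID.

After op 1 (commit): HEAD=main@B [main=B]
After op 2 (branch): HEAD=main@B [fix=B main=B]
After op 3 (merge): HEAD=main@C [fix=B main=C]
After op 4 (checkout): HEAD=fix@B [fix=B main=C]
After op 5 (checkout): HEAD=main@C [fix=B main=C]
After op 6 (commit): HEAD=main@D [fix=B main=D]
After op 7 (commit): HEAD=main@E [fix=B main=E]
After op 8 (commit): HEAD=main@F [fix=B main=F]
After op 9 (commit): HEAD=main@G [fix=B main=G]
After op 10 (checkout): HEAD=fix@B [fix=B main=G]
ancestors(fix=B): ['A', 'B']
ancestors(main=G): ['A', 'B', 'C', 'D', 'E', 'F', 'G']
common: ['A', 'B']

Answer: B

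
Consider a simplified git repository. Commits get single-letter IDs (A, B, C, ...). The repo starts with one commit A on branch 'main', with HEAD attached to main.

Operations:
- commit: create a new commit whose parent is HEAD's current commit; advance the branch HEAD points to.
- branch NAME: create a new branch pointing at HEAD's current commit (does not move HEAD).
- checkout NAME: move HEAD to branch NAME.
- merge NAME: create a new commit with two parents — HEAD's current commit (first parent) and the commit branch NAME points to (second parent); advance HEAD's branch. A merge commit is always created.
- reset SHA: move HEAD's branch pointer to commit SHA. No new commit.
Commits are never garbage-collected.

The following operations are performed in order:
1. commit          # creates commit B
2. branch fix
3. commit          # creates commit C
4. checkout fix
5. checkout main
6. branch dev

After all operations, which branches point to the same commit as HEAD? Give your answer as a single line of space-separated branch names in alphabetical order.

Answer: dev main

Derivation:
After op 1 (commit): HEAD=main@B [main=B]
After op 2 (branch): HEAD=main@B [fix=B main=B]
After op 3 (commit): HEAD=main@C [fix=B main=C]
After op 4 (checkout): HEAD=fix@B [fix=B main=C]
After op 5 (checkout): HEAD=main@C [fix=B main=C]
After op 6 (branch): HEAD=main@C [dev=C fix=B main=C]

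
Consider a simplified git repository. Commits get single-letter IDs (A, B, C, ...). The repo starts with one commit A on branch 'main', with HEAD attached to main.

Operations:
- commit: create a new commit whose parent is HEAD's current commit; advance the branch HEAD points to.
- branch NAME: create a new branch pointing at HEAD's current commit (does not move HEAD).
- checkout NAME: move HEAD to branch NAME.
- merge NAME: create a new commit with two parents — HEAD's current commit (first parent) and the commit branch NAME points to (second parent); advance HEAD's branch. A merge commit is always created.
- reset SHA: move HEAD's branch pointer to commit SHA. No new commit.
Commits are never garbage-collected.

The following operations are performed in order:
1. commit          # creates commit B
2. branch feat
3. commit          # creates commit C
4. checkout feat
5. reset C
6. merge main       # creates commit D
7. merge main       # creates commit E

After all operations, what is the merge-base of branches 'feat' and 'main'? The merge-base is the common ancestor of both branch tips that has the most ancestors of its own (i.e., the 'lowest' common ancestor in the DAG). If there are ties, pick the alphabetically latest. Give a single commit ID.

Answer: C

Derivation:
After op 1 (commit): HEAD=main@B [main=B]
After op 2 (branch): HEAD=main@B [feat=B main=B]
After op 3 (commit): HEAD=main@C [feat=B main=C]
After op 4 (checkout): HEAD=feat@B [feat=B main=C]
After op 5 (reset): HEAD=feat@C [feat=C main=C]
After op 6 (merge): HEAD=feat@D [feat=D main=C]
After op 7 (merge): HEAD=feat@E [feat=E main=C]
ancestors(feat=E): ['A', 'B', 'C', 'D', 'E']
ancestors(main=C): ['A', 'B', 'C']
common: ['A', 'B', 'C']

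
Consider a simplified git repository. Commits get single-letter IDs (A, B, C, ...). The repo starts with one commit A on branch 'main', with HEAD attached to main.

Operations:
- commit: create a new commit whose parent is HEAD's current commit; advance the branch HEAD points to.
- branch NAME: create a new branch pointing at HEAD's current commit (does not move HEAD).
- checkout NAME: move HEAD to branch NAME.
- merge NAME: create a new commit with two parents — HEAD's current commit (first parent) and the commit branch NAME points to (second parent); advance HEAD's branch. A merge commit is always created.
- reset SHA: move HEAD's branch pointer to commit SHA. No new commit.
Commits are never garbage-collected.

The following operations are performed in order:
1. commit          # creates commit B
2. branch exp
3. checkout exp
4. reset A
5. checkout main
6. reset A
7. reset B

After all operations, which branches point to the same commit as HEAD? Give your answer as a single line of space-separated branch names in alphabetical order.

After op 1 (commit): HEAD=main@B [main=B]
After op 2 (branch): HEAD=main@B [exp=B main=B]
After op 3 (checkout): HEAD=exp@B [exp=B main=B]
After op 4 (reset): HEAD=exp@A [exp=A main=B]
After op 5 (checkout): HEAD=main@B [exp=A main=B]
After op 6 (reset): HEAD=main@A [exp=A main=A]
After op 7 (reset): HEAD=main@B [exp=A main=B]

Answer: main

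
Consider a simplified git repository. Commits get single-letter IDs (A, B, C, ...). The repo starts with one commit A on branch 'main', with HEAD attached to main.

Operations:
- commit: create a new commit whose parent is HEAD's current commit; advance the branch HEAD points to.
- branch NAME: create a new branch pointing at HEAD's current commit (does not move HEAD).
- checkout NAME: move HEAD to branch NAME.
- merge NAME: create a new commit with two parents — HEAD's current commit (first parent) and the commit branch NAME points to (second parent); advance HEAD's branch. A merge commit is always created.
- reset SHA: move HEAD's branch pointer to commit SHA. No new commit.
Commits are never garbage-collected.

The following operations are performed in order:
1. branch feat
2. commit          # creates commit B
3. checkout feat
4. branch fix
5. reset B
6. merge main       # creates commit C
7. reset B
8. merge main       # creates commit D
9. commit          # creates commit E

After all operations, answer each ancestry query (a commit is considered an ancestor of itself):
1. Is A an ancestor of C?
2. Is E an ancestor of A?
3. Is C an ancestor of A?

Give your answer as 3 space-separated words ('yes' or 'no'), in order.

Answer: yes no no

Derivation:
After op 1 (branch): HEAD=main@A [feat=A main=A]
After op 2 (commit): HEAD=main@B [feat=A main=B]
After op 3 (checkout): HEAD=feat@A [feat=A main=B]
After op 4 (branch): HEAD=feat@A [feat=A fix=A main=B]
After op 5 (reset): HEAD=feat@B [feat=B fix=A main=B]
After op 6 (merge): HEAD=feat@C [feat=C fix=A main=B]
After op 7 (reset): HEAD=feat@B [feat=B fix=A main=B]
After op 8 (merge): HEAD=feat@D [feat=D fix=A main=B]
After op 9 (commit): HEAD=feat@E [feat=E fix=A main=B]
ancestors(C) = {A,B,C}; A in? yes
ancestors(A) = {A}; E in? no
ancestors(A) = {A}; C in? no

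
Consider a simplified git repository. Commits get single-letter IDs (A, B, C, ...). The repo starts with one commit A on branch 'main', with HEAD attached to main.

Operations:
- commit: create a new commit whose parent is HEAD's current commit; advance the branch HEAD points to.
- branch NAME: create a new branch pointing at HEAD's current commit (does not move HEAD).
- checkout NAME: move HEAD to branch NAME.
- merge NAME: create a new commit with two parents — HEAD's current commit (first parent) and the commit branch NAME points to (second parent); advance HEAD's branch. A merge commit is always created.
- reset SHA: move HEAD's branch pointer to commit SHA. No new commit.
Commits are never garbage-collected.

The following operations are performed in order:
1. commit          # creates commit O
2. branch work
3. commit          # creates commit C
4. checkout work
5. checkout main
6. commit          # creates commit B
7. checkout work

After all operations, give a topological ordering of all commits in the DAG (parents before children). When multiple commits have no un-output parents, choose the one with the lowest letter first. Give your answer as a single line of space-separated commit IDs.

Answer: A O C B

Derivation:
After op 1 (commit): HEAD=main@O [main=O]
After op 2 (branch): HEAD=main@O [main=O work=O]
After op 3 (commit): HEAD=main@C [main=C work=O]
After op 4 (checkout): HEAD=work@O [main=C work=O]
After op 5 (checkout): HEAD=main@C [main=C work=O]
After op 6 (commit): HEAD=main@B [main=B work=O]
After op 7 (checkout): HEAD=work@O [main=B work=O]
commit A: parents=[]
commit B: parents=['C']
commit C: parents=['O']
commit O: parents=['A']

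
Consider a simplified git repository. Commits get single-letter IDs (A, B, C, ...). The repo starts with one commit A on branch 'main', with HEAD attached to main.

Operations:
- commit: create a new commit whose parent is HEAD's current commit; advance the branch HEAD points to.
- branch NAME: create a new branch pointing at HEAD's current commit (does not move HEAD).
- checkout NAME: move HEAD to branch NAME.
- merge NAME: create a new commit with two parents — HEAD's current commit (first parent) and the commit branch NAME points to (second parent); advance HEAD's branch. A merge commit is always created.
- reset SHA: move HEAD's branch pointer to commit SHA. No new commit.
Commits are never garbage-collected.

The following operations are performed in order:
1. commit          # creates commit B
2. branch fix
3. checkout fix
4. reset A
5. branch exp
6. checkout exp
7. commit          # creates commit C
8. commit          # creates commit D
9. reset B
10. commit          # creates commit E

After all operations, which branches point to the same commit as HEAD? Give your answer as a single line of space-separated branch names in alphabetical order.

After op 1 (commit): HEAD=main@B [main=B]
After op 2 (branch): HEAD=main@B [fix=B main=B]
After op 3 (checkout): HEAD=fix@B [fix=B main=B]
After op 4 (reset): HEAD=fix@A [fix=A main=B]
After op 5 (branch): HEAD=fix@A [exp=A fix=A main=B]
After op 6 (checkout): HEAD=exp@A [exp=A fix=A main=B]
After op 7 (commit): HEAD=exp@C [exp=C fix=A main=B]
After op 8 (commit): HEAD=exp@D [exp=D fix=A main=B]
After op 9 (reset): HEAD=exp@B [exp=B fix=A main=B]
After op 10 (commit): HEAD=exp@E [exp=E fix=A main=B]

Answer: exp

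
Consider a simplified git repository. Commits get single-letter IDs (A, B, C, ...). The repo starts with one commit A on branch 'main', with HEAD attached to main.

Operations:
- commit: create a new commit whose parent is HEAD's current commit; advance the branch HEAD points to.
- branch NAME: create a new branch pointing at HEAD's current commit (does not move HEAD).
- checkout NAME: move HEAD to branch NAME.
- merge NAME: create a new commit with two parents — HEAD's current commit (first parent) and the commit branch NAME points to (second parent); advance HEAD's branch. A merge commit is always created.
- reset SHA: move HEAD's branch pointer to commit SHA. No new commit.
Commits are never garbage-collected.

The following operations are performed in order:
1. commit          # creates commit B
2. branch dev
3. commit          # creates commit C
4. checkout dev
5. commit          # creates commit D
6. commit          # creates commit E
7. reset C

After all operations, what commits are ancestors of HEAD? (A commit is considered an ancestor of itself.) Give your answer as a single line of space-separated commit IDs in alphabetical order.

Answer: A B C

Derivation:
After op 1 (commit): HEAD=main@B [main=B]
After op 2 (branch): HEAD=main@B [dev=B main=B]
After op 3 (commit): HEAD=main@C [dev=B main=C]
After op 4 (checkout): HEAD=dev@B [dev=B main=C]
After op 5 (commit): HEAD=dev@D [dev=D main=C]
After op 6 (commit): HEAD=dev@E [dev=E main=C]
After op 7 (reset): HEAD=dev@C [dev=C main=C]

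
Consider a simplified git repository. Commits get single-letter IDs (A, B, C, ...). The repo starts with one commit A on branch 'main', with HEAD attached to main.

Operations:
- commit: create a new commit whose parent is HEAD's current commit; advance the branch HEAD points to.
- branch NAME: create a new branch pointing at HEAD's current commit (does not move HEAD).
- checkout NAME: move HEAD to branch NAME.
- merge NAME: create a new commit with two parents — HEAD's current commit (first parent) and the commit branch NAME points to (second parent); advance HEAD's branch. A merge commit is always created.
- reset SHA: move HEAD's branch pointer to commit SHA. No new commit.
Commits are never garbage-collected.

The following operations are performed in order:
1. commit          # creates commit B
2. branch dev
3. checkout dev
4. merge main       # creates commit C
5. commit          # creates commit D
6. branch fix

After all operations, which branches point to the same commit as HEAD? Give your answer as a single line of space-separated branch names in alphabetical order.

Answer: dev fix

Derivation:
After op 1 (commit): HEAD=main@B [main=B]
After op 2 (branch): HEAD=main@B [dev=B main=B]
After op 3 (checkout): HEAD=dev@B [dev=B main=B]
After op 4 (merge): HEAD=dev@C [dev=C main=B]
After op 5 (commit): HEAD=dev@D [dev=D main=B]
After op 6 (branch): HEAD=dev@D [dev=D fix=D main=B]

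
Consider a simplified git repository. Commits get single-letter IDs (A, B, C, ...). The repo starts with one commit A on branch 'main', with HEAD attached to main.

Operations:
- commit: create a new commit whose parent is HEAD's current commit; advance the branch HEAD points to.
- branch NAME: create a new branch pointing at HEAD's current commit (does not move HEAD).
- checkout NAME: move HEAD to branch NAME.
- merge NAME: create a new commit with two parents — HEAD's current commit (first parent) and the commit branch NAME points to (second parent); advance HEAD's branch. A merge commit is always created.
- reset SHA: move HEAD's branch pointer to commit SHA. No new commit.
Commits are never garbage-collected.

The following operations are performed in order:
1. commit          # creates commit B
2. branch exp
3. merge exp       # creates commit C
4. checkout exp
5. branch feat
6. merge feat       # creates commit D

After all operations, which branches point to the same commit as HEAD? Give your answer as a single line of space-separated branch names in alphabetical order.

After op 1 (commit): HEAD=main@B [main=B]
After op 2 (branch): HEAD=main@B [exp=B main=B]
After op 3 (merge): HEAD=main@C [exp=B main=C]
After op 4 (checkout): HEAD=exp@B [exp=B main=C]
After op 5 (branch): HEAD=exp@B [exp=B feat=B main=C]
After op 6 (merge): HEAD=exp@D [exp=D feat=B main=C]

Answer: exp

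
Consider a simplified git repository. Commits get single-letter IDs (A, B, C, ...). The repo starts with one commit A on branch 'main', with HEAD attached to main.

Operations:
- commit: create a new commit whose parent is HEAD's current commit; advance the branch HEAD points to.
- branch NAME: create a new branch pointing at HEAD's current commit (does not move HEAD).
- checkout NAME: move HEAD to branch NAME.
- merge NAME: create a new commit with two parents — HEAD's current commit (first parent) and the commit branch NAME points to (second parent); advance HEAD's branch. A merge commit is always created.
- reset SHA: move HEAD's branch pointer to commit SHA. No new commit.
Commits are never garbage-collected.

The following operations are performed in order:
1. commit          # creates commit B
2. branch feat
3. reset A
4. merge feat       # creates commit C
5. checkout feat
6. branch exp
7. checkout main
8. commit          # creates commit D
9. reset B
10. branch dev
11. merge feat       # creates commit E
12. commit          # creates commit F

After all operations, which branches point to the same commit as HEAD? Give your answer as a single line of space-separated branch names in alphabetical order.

Answer: main

Derivation:
After op 1 (commit): HEAD=main@B [main=B]
After op 2 (branch): HEAD=main@B [feat=B main=B]
After op 3 (reset): HEAD=main@A [feat=B main=A]
After op 4 (merge): HEAD=main@C [feat=B main=C]
After op 5 (checkout): HEAD=feat@B [feat=B main=C]
After op 6 (branch): HEAD=feat@B [exp=B feat=B main=C]
After op 7 (checkout): HEAD=main@C [exp=B feat=B main=C]
After op 8 (commit): HEAD=main@D [exp=B feat=B main=D]
After op 9 (reset): HEAD=main@B [exp=B feat=B main=B]
After op 10 (branch): HEAD=main@B [dev=B exp=B feat=B main=B]
After op 11 (merge): HEAD=main@E [dev=B exp=B feat=B main=E]
After op 12 (commit): HEAD=main@F [dev=B exp=B feat=B main=F]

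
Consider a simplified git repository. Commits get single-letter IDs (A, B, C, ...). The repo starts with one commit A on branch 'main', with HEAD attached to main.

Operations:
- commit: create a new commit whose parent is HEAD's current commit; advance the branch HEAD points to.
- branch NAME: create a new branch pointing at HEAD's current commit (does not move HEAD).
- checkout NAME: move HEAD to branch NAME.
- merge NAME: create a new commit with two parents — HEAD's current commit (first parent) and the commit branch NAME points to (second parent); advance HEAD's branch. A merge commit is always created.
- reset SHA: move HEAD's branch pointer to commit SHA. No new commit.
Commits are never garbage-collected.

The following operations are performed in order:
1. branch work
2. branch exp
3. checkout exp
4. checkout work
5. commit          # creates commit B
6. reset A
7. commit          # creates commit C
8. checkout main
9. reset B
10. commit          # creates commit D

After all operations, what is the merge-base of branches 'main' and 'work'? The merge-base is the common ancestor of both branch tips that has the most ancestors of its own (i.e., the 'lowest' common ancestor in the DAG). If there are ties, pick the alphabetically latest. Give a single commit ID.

After op 1 (branch): HEAD=main@A [main=A work=A]
After op 2 (branch): HEAD=main@A [exp=A main=A work=A]
After op 3 (checkout): HEAD=exp@A [exp=A main=A work=A]
After op 4 (checkout): HEAD=work@A [exp=A main=A work=A]
After op 5 (commit): HEAD=work@B [exp=A main=A work=B]
After op 6 (reset): HEAD=work@A [exp=A main=A work=A]
After op 7 (commit): HEAD=work@C [exp=A main=A work=C]
After op 8 (checkout): HEAD=main@A [exp=A main=A work=C]
After op 9 (reset): HEAD=main@B [exp=A main=B work=C]
After op 10 (commit): HEAD=main@D [exp=A main=D work=C]
ancestors(main=D): ['A', 'B', 'D']
ancestors(work=C): ['A', 'C']
common: ['A']

Answer: A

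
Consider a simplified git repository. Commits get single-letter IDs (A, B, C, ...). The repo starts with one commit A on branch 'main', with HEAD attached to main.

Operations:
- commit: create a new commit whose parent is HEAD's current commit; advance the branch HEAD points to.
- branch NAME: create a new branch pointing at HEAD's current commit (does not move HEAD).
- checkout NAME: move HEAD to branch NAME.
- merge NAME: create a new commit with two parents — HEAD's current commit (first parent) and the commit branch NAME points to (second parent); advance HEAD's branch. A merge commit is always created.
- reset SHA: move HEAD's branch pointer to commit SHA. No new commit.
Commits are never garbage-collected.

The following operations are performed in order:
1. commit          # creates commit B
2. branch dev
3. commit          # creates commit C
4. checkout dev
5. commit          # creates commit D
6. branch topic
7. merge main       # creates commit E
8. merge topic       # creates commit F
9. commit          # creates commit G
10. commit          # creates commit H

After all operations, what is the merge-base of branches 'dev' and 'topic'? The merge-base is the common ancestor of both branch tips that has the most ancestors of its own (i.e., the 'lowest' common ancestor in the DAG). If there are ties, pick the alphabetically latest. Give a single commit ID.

Answer: D

Derivation:
After op 1 (commit): HEAD=main@B [main=B]
After op 2 (branch): HEAD=main@B [dev=B main=B]
After op 3 (commit): HEAD=main@C [dev=B main=C]
After op 4 (checkout): HEAD=dev@B [dev=B main=C]
After op 5 (commit): HEAD=dev@D [dev=D main=C]
After op 6 (branch): HEAD=dev@D [dev=D main=C topic=D]
After op 7 (merge): HEAD=dev@E [dev=E main=C topic=D]
After op 8 (merge): HEAD=dev@F [dev=F main=C topic=D]
After op 9 (commit): HEAD=dev@G [dev=G main=C topic=D]
After op 10 (commit): HEAD=dev@H [dev=H main=C topic=D]
ancestors(dev=H): ['A', 'B', 'C', 'D', 'E', 'F', 'G', 'H']
ancestors(topic=D): ['A', 'B', 'D']
common: ['A', 'B', 'D']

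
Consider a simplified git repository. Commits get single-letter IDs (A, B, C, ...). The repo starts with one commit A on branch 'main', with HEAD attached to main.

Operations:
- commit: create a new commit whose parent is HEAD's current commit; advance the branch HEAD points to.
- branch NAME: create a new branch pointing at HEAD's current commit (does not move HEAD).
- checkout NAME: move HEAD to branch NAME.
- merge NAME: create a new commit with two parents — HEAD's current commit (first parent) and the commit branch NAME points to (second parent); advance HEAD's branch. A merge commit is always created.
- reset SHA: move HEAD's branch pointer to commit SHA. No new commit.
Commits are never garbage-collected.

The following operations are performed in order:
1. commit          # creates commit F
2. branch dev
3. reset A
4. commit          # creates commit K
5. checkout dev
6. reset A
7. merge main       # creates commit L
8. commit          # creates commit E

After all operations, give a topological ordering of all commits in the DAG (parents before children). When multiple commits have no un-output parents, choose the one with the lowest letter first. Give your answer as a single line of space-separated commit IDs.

After op 1 (commit): HEAD=main@F [main=F]
After op 2 (branch): HEAD=main@F [dev=F main=F]
After op 3 (reset): HEAD=main@A [dev=F main=A]
After op 4 (commit): HEAD=main@K [dev=F main=K]
After op 5 (checkout): HEAD=dev@F [dev=F main=K]
After op 6 (reset): HEAD=dev@A [dev=A main=K]
After op 7 (merge): HEAD=dev@L [dev=L main=K]
After op 8 (commit): HEAD=dev@E [dev=E main=K]
commit A: parents=[]
commit E: parents=['L']
commit F: parents=['A']
commit K: parents=['A']
commit L: parents=['A', 'K']

Answer: A F K L E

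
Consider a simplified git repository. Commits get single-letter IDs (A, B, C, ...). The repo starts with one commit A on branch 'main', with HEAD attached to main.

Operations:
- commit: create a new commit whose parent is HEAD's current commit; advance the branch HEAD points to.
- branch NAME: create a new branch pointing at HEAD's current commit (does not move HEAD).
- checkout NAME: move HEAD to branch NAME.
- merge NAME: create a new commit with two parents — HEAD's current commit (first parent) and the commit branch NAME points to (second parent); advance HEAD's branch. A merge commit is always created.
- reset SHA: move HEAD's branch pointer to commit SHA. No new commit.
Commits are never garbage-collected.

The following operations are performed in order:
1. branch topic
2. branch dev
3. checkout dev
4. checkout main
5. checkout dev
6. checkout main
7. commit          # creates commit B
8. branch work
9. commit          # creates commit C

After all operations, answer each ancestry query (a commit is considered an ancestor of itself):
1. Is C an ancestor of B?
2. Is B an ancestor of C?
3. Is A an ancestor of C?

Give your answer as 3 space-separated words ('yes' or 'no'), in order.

Answer: no yes yes

Derivation:
After op 1 (branch): HEAD=main@A [main=A topic=A]
After op 2 (branch): HEAD=main@A [dev=A main=A topic=A]
After op 3 (checkout): HEAD=dev@A [dev=A main=A topic=A]
After op 4 (checkout): HEAD=main@A [dev=A main=A topic=A]
After op 5 (checkout): HEAD=dev@A [dev=A main=A topic=A]
After op 6 (checkout): HEAD=main@A [dev=A main=A topic=A]
After op 7 (commit): HEAD=main@B [dev=A main=B topic=A]
After op 8 (branch): HEAD=main@B [dev=A main=B topic=A work=B]
After op 9 (commit): HEAD=main@C [dev=A main=C topic=A work=B]
ancestors(B) = {A,B}; C in? no
ancestors(C) = {A,B,C}; B in? yes
ancestors(C) = {A,B,C}; A in? yes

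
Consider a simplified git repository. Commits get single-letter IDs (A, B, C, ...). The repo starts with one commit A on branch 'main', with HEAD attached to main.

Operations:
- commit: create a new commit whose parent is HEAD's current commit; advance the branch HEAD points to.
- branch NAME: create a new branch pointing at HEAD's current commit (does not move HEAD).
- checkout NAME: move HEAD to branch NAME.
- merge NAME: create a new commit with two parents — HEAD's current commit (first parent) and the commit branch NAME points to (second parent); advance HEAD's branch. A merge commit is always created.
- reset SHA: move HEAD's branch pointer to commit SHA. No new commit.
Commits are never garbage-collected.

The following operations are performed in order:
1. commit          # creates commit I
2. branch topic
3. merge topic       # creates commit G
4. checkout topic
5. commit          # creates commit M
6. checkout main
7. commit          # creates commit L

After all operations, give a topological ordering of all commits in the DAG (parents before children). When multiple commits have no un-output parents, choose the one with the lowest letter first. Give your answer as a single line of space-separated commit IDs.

Answer: A I G L M

Derivation:
After op 1 (commit): HEAD=main@I [main=I]
After op 2 (branch): HEAD=main@I [main=I topic=I]
After op 3 (merge): HEAD=main@G [main=G topic=I]
After op 4 (checkout): HEAD=topic@I [main=G topic=I]
After op 5 (commit): HEAD=topic@M [main=G topic=M]
After op 6 (checkout): HEAD=main@G [main=G topic=M]
After op 7 (commit): HEAD=main@L [main=L topic=M]
commit A: parents=[]
commit G: parents=['I', 'I']
commit I: parents=['A']
commit L: parents=['G']
commit M: parents=['I']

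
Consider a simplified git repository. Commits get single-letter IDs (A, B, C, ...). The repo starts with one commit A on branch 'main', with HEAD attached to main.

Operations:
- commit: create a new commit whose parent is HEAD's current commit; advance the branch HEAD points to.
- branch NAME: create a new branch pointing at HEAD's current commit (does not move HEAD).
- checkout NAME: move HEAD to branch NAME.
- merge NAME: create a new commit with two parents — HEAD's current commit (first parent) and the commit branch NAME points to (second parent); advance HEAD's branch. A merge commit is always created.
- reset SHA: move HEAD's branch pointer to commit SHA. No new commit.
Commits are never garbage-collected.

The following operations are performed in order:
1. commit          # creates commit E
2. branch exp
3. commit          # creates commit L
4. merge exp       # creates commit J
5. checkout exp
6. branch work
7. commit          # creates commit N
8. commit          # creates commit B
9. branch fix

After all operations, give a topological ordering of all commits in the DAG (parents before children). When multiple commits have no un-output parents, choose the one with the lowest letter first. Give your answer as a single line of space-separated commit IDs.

After op 1 (commit): HEAD=main@E [main=E]
After op 2 (branch): HEAD=main@E [exp=E main=E]
After op 3 (commit): HEAD=main@L [exp=E main=L]
After op 4 (merge): HEAD=main@J [exp=E main=J]
After op 5 (checkout): HEAD=exp@E [exp=E main=J]
After op 6 (branch): HEAD=exp@E [exp=E main=J work=E]
After op 7 (commit): HEAD=exp@N [exp=N main=J work=E]
After op 8 (commit): HEAD=exp@B [exp=B main=J work=E]
After op 9 (branch): HEAD=exp@B [exp=B fix=B main=J work=E]
commit A: parents=[]
commit B: parents=['N']
commit E: parents=['A']
commit J: parents=['L', 'E']
commit L: parents=['E']
commit N: parents=['E']

Answer: A E L J N B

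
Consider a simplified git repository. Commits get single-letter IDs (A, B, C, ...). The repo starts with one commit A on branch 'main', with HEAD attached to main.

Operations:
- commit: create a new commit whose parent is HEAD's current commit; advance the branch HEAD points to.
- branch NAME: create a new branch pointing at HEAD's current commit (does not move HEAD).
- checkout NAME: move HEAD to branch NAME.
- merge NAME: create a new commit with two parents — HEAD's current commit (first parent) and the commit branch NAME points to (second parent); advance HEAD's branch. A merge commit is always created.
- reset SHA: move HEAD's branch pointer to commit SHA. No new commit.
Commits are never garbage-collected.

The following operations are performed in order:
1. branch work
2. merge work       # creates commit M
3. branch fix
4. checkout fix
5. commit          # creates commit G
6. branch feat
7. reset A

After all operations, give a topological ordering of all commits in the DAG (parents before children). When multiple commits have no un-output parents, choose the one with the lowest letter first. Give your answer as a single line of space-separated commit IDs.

After op 1 (branch): HEAD=main@A [main=A work=A]
After op 2 (merge): HEAD=main@M [main=M work=A]
After op 3 (branch): HEAD=main@M [fix=M main=M work=A]
After op 4 (checkout): HEAD=fix@M [fix=M main=M work=A]
After op 5 (commit): HEAD=fix@G [fix=G main=M work=A]
After op 6 (branch): HEAD=fix@G [feat=G fix=G main=M work=A]
After op 7 (reset): HEAD=fix@A [feat=G fix=A main=M work=A]
commit A: parents=[]
commit G: parents=['M']
commit M: parents=['A', 'A']

Answer: A M G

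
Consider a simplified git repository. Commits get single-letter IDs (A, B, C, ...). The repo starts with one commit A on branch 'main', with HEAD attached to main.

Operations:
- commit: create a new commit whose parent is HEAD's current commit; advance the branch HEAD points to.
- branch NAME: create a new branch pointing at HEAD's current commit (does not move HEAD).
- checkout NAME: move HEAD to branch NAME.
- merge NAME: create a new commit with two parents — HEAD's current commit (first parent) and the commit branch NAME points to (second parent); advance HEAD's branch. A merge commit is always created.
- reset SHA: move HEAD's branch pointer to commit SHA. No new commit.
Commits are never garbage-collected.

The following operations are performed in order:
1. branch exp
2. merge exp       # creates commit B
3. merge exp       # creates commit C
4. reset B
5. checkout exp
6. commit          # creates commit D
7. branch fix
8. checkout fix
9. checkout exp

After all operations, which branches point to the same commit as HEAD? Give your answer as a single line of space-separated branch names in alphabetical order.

Answer: exp fix

Derivation:
After op 1 (branch): HEAD=main@A [exp=A main=A]
After op 2 (merge): HEAD=main@B [exp=A main=B]
After op 3 (merge): HEAD=main@C [exp=A main=C]
After op 4 (reset): HEAD=main@B [exp=A main=B]
After op 5 (checkout): HEAD=exp@A [exp=A main=B]
After op 6 (commit): HEAD=exp@D [exp=D main=B]
After op 7 (branch): HEAD=exp@D [exp=D fix=D main=B]
After op 8 (checkout): HEAD=fix@D [exp=D fix=D main=B]
After op 9 (checkout): HEAD=exp@D [exp=D fix=D main=B]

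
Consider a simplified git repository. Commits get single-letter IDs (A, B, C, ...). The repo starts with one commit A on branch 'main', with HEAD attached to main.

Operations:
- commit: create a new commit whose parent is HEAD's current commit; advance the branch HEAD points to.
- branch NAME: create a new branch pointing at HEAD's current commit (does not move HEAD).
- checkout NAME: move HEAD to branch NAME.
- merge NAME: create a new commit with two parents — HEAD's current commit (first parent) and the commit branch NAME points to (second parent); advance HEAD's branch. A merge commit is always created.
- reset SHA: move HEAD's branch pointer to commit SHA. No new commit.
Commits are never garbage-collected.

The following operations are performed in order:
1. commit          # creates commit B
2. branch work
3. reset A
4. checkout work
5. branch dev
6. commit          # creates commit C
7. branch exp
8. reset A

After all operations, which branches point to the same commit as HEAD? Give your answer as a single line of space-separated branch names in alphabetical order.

After op 1 (commit): HEAD=main@B [main=B]
After op 2 (branch): HEAD=main@B [main=B work=B]
After op 3 (reset): HEAD=main@A [main=A work=B]
After op 4 (checkout): HEAD=work@B [main=A work=B]
After op 5 (branch): HEAD=work@B [dev=B main=A work=B]
After op 6 (commit): HEAD=work@C [dev=B main=A work=C]
After op 7 (branch): HEAD=work@C [dev=B exp=C main=A work=C]
After op 8 (reset): HEAD=work@A [dev=B exp=C main=A work=A]

Answer: main work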